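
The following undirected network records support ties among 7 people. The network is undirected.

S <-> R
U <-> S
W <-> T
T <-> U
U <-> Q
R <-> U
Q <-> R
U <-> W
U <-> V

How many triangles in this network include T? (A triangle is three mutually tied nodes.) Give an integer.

1

T's neighbors: U and W.
Neighbor pairs that are themselves tied: T–U–W. Each forms one triangle with T, for 1 in total.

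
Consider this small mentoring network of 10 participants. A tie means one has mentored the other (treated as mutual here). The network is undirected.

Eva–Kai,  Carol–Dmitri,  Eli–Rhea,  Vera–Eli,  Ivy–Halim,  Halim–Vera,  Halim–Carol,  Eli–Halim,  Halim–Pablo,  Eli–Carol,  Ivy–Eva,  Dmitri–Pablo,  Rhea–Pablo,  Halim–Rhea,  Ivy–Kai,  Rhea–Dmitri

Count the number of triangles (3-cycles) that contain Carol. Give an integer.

Carol's neighbors: Dmitri, Eli, and Halim.
Neighbor pairs that are themselves tied: Carol–Eli–Halim. Each forms one triangle with Carol, for 1 in total.

1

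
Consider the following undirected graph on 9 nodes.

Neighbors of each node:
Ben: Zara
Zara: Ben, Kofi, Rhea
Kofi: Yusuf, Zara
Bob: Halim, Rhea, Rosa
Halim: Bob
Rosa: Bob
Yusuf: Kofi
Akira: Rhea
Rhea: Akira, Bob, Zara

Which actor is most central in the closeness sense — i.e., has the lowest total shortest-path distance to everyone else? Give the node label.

Rhea

Farness (sum of distances to all others) for each node — Akira:21, Ben:22, Bob:17, Halim:24, Kofi:20, Rhea:14, Rosa:24, Yusuf:27, Zara:15.
The smallest farness is 14, for Rhea, so Rhea has the highest closeness.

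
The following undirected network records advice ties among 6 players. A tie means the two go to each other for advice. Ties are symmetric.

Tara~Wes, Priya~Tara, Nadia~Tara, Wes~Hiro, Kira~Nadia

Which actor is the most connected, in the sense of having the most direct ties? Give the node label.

Tara

Degrees — Hiro:1, Kira:1, Nadia:2, Priya:1, Tara:3, Wes:2.
The maximum is 3, attained only by Tara.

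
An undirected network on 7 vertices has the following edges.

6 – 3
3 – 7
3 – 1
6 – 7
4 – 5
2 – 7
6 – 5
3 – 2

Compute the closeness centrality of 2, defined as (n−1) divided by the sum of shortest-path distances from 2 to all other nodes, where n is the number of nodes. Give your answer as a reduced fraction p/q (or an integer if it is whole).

6/13

Distances from 2: 1:2, 3:1, 4:4, 5:3, 6:2, 7:1. Sum = 13.
n = 7, so closeness = 6/13.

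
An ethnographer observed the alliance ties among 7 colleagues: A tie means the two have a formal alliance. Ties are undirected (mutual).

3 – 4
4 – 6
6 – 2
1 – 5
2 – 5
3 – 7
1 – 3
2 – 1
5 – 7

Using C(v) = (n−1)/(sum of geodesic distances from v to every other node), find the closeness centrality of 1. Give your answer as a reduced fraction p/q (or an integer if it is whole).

Distances from 1: 2:1, 3:1, 4:2, 5:1, 6:2, 7:2. Sum = 9.
n = 7, so closeness = 6/9 = 2/3.

2/3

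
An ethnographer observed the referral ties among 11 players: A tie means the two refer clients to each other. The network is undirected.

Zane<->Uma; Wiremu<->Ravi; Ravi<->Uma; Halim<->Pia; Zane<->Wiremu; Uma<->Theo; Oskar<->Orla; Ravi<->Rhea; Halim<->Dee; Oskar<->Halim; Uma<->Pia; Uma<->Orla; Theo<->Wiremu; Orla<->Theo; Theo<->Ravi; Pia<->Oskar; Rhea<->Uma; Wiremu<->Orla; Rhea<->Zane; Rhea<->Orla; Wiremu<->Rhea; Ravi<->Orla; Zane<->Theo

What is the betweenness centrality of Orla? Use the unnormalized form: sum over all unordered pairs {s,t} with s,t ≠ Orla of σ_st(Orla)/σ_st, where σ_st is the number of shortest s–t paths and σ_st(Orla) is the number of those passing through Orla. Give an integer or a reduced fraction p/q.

331/30

Pairs whose geodesics pass through Orla — Oskar–Uma: 1/2; Oskar–Zane: 4/5; Oskar–Rhea: 1; Oskar–Theo: 1; Oskar–Ravi: 1; Oskar–Wiremu: 1; Pia–Wiremu: 2/6; Dee–Rhea: 1/2; Dee–Theo: 1/2; Dee–Ravi: 1/2; Dee–Wiremu: 1; Halim–Rhea: 1/2; Halim–Theo: 1/2; Halim–Ravi: 1/2 … (+3 more pairs).
All other pairs contribute 0.
Summing the contributions gives betweenness(Orla) = 331/30.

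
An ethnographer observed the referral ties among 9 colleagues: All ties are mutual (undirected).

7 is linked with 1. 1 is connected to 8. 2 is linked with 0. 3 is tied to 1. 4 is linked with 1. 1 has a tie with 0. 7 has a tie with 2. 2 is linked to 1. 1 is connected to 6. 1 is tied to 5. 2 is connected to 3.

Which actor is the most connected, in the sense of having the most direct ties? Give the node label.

1

Degrees — 0:2, 1:8, 2:4, 3:2, 4:1, 5:1, 6:1, 7:2, 8:1.
The maximum is 8, attained only by 1.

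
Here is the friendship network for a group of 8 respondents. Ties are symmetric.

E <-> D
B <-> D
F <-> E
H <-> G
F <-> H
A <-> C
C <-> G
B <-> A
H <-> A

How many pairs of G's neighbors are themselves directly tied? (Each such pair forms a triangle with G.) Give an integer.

0

G's neighbors are C and H, but none of them are tied to each other, so no triangle contains G.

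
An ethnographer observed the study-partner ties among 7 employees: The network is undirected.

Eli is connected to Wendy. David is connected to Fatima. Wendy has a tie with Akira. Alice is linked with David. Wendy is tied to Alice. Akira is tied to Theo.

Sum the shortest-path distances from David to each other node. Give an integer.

14

Distances from David: Akira:3, Alice:1, Eli:3, Fatima:1, Theo:4, Wendy:2.
Sum = 3 + 1 + 3 + 1 + 4 + 2 = 14.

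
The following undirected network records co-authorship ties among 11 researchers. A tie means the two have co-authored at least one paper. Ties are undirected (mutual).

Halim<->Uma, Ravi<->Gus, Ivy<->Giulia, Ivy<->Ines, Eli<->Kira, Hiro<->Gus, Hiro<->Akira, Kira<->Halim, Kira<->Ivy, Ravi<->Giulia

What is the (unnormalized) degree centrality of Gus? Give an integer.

Gus is directly tied to Hiro and Ravi. That is 2 neighbors, so the degree of Gus is 2.

2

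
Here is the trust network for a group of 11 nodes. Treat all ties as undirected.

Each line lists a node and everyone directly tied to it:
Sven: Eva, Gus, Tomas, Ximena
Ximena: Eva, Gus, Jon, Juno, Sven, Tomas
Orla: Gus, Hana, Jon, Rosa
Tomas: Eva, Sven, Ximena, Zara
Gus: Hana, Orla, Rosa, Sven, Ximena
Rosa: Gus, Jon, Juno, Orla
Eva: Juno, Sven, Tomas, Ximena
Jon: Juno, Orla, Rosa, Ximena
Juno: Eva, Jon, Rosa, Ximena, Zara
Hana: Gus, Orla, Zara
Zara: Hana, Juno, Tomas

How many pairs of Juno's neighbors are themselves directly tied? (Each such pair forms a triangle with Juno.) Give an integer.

3

Juno's neighbors: Eva, Jon, Rosa, Ximena, and Zara.
Neighbor pairs that are themselves tied: Juno–Eva–Ximena; Juno–Jon–Rosa; Juno–Jon–Ximena. Each forms one triangle with Juno, for 3 in total.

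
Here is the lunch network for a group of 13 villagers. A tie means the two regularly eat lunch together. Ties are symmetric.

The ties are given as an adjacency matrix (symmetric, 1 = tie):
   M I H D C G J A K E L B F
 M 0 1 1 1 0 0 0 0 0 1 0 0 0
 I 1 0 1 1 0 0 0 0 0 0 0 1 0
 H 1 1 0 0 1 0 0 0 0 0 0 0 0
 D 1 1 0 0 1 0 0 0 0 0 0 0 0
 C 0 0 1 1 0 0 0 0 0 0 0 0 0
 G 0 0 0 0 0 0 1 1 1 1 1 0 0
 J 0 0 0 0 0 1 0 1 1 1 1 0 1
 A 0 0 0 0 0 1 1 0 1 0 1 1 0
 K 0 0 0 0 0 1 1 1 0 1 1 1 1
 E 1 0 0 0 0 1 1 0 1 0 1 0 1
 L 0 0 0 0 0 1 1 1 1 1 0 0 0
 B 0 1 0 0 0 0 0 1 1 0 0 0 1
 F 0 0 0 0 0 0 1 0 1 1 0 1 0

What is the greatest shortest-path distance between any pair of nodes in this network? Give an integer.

Eccentricity of each node (its greatest distance to any other): A:4, B:3, C:4, D:3, E:3, F:4, G:4, H:3, I:3, J:4, K:4, L:4, M:3.
The maximum eccentricity is 4, realized for instance by the pair C–G via C – H – M – E – G. So the diameter is 4.

4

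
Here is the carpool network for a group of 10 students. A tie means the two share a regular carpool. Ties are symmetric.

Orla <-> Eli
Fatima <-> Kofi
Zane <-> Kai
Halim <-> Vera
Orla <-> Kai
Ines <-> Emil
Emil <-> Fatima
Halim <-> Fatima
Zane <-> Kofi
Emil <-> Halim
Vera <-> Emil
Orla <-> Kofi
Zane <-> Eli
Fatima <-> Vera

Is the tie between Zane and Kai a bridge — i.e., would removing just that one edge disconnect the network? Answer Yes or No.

No

Even without that edge, Zane still reaches Kai via Zane – Eli – Orla – Kai, so the network stays connected. Not a bridge.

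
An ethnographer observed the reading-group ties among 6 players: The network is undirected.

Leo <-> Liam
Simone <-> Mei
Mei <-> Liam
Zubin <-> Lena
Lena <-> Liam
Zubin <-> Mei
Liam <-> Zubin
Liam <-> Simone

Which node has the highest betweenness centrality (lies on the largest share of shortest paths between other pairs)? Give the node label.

Liam

Unnormalized betweenness of each node: Lena:0, Leo:0, Liam:6, Mei:1/2, Simone:0, Zubin:1/2.
Liam has the largest value, 6, making it the main broker — the node through which the most shortest paths run.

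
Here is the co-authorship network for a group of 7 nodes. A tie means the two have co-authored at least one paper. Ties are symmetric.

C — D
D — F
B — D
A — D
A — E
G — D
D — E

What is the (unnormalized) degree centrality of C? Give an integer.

1

C is directly tied to D. That is 1 neighbor, so the degree of C is 1.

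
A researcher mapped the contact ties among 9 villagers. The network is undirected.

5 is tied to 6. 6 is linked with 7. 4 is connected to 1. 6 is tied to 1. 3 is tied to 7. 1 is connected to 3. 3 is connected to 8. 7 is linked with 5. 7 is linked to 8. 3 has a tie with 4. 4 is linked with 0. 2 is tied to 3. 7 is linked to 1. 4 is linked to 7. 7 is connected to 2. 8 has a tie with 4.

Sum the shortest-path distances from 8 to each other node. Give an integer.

13

Distances from 8: 0:2, 1:2, 2:2, 3:1, 4:1, 5:2, 6:2, 7:1.
Sum = 2 + 2 + 2 + 1 + 1 + 2 + 2 + 1 = 13.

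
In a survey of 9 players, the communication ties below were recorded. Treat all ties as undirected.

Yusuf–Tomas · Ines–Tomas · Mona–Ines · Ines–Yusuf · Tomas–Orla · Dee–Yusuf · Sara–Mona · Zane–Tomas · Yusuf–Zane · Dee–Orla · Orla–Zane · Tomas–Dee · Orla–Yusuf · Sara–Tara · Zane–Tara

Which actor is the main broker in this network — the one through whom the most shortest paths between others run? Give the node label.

Zane

Unnormalized betweenness of each node: Dee:0, Ines:91/15, Mona:41/15, Orla:13/15, Sara:5/3, Tara:59/15, Tomas:127/30, Yusuf:127/30, Zane:109/15.
Zane has the largest value, 109/15, making it the main broker — the node through which the most shortest paths run.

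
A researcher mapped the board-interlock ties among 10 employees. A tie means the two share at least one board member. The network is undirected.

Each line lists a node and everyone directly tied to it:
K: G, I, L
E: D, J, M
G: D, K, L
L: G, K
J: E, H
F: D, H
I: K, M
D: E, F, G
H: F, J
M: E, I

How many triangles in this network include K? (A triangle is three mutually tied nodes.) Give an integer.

K's neighbors: G, I, and L.
Neighbor pairs that are themselves tied: K–G–L. Each forms one triangle with K, for 1 in total.

1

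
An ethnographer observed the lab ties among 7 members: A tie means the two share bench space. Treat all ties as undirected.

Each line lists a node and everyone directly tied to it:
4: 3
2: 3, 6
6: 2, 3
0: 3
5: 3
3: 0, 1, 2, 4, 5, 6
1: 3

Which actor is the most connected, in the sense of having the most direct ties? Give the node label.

3

Degrees — 0:1, 1:1, 2:2, 3:6, 4:1, 5:1, 6:2.
The maximum is 6, attained only by 3.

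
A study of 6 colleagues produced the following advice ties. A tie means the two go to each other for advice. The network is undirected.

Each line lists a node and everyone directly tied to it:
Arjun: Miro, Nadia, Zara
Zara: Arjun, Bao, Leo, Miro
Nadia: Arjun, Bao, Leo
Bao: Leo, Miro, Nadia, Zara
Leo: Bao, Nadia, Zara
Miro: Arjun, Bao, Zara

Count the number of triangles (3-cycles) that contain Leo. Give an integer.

2

Leo's neighbors: Bao, Nadia, and Zara.
Neighbor pairs that are themselves tied: Leo–Bao–Nadia; Leo–Bao–Zara. Each forms one triangle with Leo, for 2 in total.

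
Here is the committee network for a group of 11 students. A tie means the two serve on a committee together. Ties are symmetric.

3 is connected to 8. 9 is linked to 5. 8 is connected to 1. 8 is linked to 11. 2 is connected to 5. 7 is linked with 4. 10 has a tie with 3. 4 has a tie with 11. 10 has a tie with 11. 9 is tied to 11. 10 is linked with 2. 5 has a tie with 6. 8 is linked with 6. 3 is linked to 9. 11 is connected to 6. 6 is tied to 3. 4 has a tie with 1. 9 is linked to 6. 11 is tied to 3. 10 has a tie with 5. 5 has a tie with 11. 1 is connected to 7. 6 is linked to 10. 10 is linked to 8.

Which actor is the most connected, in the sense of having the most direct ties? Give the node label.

Degrees — 1:3, 2:2, 3:5, 4:3, 5:5, 6:6, 7:2, 8:5, 9:4, 10:6, 11:7.
The maximum is 7, attained only by 11.

11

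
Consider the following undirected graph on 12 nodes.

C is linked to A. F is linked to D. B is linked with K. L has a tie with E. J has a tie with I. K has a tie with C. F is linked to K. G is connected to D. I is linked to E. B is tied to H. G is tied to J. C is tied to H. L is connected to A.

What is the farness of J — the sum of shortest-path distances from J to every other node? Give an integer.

Distances from J: A:4, B:5, C:5, D:2, E:2, F:3, G:1, H:6, I:1, K:4, L:3.
Sum = 4 + 5 + 5 + 2 + 2 + 3 + 1 + 6 + 1 + 4 + 3 = 36.

36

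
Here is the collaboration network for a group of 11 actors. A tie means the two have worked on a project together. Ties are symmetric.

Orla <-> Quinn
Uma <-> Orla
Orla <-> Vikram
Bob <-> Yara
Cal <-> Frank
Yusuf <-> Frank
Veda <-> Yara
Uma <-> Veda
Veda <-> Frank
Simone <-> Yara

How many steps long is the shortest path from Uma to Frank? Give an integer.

One shortest route is Uma – Veda – Frank, which uses 2 edges, and Uma and Frank are not directly tied, so nothing shorter exists. So d(Uma,Frank) = 2.

2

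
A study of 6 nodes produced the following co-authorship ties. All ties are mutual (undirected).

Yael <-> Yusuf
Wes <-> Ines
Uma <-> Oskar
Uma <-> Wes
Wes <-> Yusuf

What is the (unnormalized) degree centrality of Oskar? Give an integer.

1

Oskar is directly tied to Uma. That is 1 neighbor, so the degree of Oskar is 1.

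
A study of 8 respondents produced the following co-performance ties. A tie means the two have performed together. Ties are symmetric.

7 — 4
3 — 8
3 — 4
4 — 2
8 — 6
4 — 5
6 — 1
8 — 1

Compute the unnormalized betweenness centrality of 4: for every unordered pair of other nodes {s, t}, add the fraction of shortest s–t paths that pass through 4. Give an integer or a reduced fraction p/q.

15

Pairs whose geodesics pass through 4 — 1–7: 1; 1–2: 1; 1–5: 1; 3–7: 1; 3–2: 1; 3–5: 1; 8–7: 1; 8–2: 1; 8–5: 1; 7–2: 1; 7–5: 1; 7–6: 1; 2–5: 1; 2–6: 1 … (+1 more pairs).
All other pairs contribute 0.
Summing the contributions gives betweenness(4) = 15.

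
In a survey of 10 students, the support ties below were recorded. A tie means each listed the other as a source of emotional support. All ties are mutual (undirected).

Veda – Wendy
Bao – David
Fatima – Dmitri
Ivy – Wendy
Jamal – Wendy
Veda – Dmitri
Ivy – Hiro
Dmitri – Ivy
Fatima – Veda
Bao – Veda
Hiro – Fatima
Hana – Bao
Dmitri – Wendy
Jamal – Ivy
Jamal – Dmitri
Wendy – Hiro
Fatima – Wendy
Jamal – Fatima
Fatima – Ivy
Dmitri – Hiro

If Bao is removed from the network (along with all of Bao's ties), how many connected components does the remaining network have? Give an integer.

Without Bao, the remaining ties split the others into: {David}; {Hana}; {Dmitri, Fatima, Hiro, Ivy, Jamal, Veda, Wendy}.
That's 3 separate components.

3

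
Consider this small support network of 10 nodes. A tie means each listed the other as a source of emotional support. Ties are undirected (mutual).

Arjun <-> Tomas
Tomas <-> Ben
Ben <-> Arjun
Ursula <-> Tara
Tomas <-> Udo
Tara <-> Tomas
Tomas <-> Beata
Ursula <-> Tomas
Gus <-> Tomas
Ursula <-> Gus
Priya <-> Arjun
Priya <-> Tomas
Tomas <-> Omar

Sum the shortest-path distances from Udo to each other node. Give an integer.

Distances from Udo: Arjun:2, Beata:2, Ben:2, Gus:2, Omar:2, Priya:2, Tara:2, Tomas:1, Ursula:2.
Sum = 2 + 2 + 2 + 2 + 2 + 2 + 2 + 1 + 2 = 17.

17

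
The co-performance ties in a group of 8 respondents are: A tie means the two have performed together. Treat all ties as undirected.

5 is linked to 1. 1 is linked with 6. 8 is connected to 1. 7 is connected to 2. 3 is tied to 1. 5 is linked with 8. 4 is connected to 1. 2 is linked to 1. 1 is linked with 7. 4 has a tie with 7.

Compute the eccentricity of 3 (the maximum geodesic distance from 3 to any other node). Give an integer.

2

Distances from 3: 1:1, 2:2, 4:2, 5:2, 6:2, 7:2, 8:2.
The largest is 2 (to 4, 8, 7, 5, 2, and 6), so the eccentricity of 3 is 2.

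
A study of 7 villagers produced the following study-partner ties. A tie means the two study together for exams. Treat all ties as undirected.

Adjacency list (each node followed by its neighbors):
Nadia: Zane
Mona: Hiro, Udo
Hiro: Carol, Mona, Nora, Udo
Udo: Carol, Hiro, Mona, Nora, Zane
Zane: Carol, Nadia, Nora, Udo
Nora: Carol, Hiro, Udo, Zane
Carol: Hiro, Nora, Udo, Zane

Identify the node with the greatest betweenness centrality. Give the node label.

Unnormalized betweenness of each node: Carol:2/3, Hiro:1, Mona:0, Nadia:0, Nora:2/3, Udo:11/3, Zane:5.
Zane has the largest value, 5, making it the main broker — the node through which the most shortest paths run.

Zane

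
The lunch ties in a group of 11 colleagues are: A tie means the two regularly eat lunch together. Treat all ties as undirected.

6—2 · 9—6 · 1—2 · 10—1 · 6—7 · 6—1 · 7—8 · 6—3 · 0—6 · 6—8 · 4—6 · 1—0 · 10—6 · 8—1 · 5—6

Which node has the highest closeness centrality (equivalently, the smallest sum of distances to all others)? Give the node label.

Farness (sum of distances to all others) for each node — 0:18, 1:15, 2:18, 3:19, 4:19, 5:19, 6:10, 7:18, 8:17, 9:19, 10:18.
The smallest farness is 10, for 6, so 6 has the highest closeness.

6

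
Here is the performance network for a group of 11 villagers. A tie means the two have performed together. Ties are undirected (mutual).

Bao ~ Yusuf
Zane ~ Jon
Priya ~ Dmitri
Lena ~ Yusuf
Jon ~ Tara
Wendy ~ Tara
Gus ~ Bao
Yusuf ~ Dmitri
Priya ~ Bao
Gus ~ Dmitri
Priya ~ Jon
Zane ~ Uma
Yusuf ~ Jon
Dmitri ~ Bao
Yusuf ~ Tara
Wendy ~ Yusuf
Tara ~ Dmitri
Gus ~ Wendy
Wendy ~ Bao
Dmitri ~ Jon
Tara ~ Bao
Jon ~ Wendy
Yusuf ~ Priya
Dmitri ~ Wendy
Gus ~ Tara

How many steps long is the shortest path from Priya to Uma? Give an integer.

One shortest route is Priya – Jon – Zane – Uma, which uses 3 edges, and at distance 2 from Priya we only reach {Gus, Lena, Tara, Wendy, Zane}, which does not include Uma. So d(Priya,Uma) = 3.

3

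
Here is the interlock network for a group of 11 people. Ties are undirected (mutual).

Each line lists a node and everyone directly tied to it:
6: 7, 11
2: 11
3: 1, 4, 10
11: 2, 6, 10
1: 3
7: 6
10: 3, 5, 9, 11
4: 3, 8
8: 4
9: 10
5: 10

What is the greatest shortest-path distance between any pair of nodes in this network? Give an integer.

6

Eccentricity of each node (its greatest distance to any other): 1:5, 2:5, 3:4, 4:5, 5:4, 6:5, 7:6, 8:6, 9:4, 10:3, 11:4.
The maximum eccentricity is 6, realized for instance by the pair 8–7 via 8 – 4 – 3 – 10 – 11 – 6 – 7. So the diameter is 6.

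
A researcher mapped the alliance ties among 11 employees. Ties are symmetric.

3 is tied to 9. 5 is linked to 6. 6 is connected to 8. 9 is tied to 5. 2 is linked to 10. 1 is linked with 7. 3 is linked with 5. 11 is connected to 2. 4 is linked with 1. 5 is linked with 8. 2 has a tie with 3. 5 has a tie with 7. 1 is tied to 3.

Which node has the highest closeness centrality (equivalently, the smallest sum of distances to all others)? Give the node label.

Farness (sum of distances to all others) for each node — 1:21, 2:21, 3:16, 4:30, 5:18, 6:26, 7:23, 8:26, 9:21, 10:30, 11:30.
The smallest farness is 16, for 3, so 3 has the highest closeness.

3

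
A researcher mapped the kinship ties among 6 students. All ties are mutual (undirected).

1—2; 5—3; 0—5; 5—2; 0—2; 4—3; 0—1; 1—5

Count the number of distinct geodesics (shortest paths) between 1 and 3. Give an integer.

The shortest distance is 2, and the only length-2 path is 1–5–3. So there is exactly 1 shortest path.

1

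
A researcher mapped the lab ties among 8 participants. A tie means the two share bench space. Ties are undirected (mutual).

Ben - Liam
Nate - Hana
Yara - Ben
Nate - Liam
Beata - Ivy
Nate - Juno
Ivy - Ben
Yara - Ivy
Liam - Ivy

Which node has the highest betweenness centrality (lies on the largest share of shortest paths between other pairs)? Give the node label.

Liam

Unnormalized betweenness of each node: Beata:0, Ben:2, Hana:0, Ivy:8, Juno:0, Liam:12, Nate:11, Yara:0.
Liam has the largest value, 12, making it the main broker — the node through which the most shortest paths run.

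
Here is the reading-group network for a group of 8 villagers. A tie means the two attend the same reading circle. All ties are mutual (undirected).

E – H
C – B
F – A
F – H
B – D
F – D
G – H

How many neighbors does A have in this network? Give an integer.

1

A is directly tied to F. That is 1 neighbor, so the degree of A is 1.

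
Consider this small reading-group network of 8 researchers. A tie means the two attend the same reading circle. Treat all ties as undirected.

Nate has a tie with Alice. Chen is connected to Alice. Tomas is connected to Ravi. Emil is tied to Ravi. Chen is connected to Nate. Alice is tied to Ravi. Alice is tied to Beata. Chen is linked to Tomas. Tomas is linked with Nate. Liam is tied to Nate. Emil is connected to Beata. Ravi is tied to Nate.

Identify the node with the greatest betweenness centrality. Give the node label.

Unnormalized betweenness of each node: Alice:61/12, Beata:3/4, Chen:7/12, Emil:3/4, Liam:0, Nate:43/6, Ravi:61/12, Tomas:7/12.
Nate has the largest value, 43/6, making it the main broker — the node through which the most shortest paths run.

Nate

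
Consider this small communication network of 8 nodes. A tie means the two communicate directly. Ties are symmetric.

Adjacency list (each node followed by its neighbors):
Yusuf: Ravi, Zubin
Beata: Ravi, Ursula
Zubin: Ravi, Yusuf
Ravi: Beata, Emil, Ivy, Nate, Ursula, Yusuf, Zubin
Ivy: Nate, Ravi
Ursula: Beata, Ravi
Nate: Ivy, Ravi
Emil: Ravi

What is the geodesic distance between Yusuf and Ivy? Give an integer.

2

One shortest route is Yusuf – Ravi – Ivy, which uses 2 edges, and Yusuf and Ivy are not directly tied, so nothing shorter exists. So d(Yusuf,Ivy) = 2.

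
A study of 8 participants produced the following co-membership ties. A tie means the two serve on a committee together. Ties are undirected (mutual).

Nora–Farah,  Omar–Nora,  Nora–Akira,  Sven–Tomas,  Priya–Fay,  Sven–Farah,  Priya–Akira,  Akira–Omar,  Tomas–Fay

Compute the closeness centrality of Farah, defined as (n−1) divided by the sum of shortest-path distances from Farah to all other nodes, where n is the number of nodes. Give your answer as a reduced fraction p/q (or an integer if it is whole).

Distances from Farah: Akira:2, Fay:3, Nora:1, Omar:2, Priya:3, Sven:1, Tomas:2. Sum = 14.
n = 8, so closeness = 7/14 = 1/2.

1/2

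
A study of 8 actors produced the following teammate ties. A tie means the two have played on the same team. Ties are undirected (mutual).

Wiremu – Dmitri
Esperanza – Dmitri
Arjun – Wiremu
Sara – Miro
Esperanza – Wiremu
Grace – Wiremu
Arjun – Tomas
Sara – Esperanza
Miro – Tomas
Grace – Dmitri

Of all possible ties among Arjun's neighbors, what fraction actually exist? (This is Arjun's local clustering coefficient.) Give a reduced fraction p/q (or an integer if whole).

Arjun's neighbors: Tomas and Wiremu (k = 2).
Possible neighbor pairs: C(2,2) = 1. Edges among them: none → e = 0.
Clustering(Arjun) = 0/1.

0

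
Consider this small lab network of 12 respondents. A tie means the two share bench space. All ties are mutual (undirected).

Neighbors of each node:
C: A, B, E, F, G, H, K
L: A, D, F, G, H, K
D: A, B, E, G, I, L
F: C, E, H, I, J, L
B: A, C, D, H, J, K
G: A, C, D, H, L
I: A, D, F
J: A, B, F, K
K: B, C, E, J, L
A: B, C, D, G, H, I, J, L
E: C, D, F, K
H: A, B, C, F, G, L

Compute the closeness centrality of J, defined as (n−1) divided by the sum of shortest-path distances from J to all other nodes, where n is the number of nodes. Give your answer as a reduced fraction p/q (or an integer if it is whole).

Distances from J: A:1, B:1, C:2, D:2, E:2, F:1, G:2, H:2, I:2, K:1, L:2. Sum = 18.
n = 12, so closeness = 11/18.

11/18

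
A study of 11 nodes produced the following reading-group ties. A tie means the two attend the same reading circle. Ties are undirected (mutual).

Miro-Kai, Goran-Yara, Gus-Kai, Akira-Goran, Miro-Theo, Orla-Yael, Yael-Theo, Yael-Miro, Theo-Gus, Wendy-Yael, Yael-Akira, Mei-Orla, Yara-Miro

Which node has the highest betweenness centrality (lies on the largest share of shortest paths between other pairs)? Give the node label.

Unnormalized betweenness of each node: Akira:29/6, Goran:1, Gus:1/2, Kai:4/3, Mei:0, Miro:44/3, Orla:9, Theo:20/3, Wendy:0, Yael:167/6, Yara:19/6.
Yael has the largest value, 167/6, making it the main broker — the node through which the most shortest paths run.

Yael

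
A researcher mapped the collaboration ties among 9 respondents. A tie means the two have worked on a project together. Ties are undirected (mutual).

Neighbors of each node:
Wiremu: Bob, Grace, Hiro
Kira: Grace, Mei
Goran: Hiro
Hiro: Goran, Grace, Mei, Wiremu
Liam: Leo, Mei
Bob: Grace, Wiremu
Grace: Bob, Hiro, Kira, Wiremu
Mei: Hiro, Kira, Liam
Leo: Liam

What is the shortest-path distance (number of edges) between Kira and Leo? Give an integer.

One shortest route is Kira – Mei – Liam – Leo, which uses 3 edges, and at distance 2 from Kira we only reach {Bob, Hiro, Liam, Wiremu}, which does not include Leo. So d(Kira,Leo) = 3.

3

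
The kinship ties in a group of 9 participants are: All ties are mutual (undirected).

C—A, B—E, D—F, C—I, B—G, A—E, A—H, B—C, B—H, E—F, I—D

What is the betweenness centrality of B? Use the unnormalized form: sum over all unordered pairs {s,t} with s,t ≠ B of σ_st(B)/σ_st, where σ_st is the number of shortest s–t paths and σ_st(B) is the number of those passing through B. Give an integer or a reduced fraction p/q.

Pairs whose geodesics pass through B — H–F: 1/2; H–I: 1/2; H–C: 1/2; H–D: 2/4; H–G: 1; H–E: 1/2; F–C: 1/3; F–G: 1; I–G: 1; I–E: 1/3; C–G: 1; C–E: 1/2; D–G: 2/2; A–G: 3/3 … (+1 more pairs).
All other pairs contribute 0.
Summing the contributions gives betweenness(B) = 32/3.

32/3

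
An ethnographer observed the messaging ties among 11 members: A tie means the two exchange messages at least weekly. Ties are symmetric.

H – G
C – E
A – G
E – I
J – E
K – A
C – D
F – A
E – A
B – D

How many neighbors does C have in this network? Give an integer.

C is directly tied to D and E. That is 2 neighbors, so the degree of C is 2.

2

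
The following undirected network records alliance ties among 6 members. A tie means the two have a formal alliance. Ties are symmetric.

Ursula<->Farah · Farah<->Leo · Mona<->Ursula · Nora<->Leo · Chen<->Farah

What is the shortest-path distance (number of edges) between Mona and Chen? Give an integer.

One shortest route is Mona – Ursula – Farah – Chen, which uses 3 edges, and at distance 2 from Mona we only reach {Farah}, which does not include Chen. So d(Mona,Chen) = 3.

3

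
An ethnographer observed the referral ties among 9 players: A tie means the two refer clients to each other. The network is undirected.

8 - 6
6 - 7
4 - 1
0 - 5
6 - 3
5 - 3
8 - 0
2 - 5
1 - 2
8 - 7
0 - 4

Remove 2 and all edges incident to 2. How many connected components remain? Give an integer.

2's neighbors (1 and 5) remain reachable from one another through other ties, so the rest of the network stays in one piece.

1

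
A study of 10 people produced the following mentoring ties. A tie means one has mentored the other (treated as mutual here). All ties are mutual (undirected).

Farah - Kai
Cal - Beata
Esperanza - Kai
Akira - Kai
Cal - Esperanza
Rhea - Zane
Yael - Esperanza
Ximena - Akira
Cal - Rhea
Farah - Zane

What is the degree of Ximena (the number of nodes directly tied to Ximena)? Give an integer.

1

Ximena is directly tied to Akira. That is 1 neighbor, so the degree of Ximena is 1.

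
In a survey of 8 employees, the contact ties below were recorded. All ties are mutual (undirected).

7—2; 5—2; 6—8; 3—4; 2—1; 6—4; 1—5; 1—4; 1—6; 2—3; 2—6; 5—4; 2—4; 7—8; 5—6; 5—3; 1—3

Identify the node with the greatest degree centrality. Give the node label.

2

Degrees — 1:5, 2:6, 3:4, 4:5, 5:5, 6:5, 7:2, 8:2.
The maximum is 6, attained only by 2.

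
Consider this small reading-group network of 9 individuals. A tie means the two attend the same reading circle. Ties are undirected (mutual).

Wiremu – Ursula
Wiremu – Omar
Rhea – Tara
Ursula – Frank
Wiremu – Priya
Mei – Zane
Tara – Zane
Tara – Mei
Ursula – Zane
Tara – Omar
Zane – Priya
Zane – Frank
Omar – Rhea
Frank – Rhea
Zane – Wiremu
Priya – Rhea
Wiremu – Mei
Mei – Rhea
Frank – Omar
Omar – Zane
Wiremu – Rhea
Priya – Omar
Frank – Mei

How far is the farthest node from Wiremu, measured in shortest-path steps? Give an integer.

2

Distances from Wiremu: Frank:2, Mei:1, Omar:1, Priya:1, Rhea:1, Tara:2, Ursula:1, Zane:1.
The largest is 2 (to Tara and Frank), so the eccentricity of Wiremu is 2.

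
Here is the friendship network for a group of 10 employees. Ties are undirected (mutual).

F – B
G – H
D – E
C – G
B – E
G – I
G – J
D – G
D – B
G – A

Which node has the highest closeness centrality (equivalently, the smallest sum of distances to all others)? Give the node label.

G

Farness (sum of distances to all others) for each node — A:21, B:20, C:21, D:15, E:21, F:28, G:13, H:21, I:21, J:21.
The smallest farness is 13, for G, so G has the highest closeness.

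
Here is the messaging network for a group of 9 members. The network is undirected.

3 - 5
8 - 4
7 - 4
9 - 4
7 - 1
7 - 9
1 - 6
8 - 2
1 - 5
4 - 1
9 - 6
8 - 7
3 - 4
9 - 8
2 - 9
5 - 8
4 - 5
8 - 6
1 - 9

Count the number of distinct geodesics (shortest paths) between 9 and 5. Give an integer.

The shortest distance is 2. The length-2 paths are: 9–8–5; 9–4–5; 9–1–5.
That gives 3 distinct shortest paths.

3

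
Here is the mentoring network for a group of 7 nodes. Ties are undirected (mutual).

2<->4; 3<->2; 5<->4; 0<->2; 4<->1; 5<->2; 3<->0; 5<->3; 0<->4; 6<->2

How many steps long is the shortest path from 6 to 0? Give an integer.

2

One shortest route is 6 – 2 – 0, which uses 2 edges, and 6 and 0 are not directly tied, so nothing shorter exists. So d(6,0) = 2.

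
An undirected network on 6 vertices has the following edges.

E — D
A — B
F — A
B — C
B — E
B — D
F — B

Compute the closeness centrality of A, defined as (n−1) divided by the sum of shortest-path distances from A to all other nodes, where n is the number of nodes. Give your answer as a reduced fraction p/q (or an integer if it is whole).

Distances from A: B:1, C:2, D:2, E:2, F:1. Sum = 8.
n = 6, so closeness = 5/8.

5/8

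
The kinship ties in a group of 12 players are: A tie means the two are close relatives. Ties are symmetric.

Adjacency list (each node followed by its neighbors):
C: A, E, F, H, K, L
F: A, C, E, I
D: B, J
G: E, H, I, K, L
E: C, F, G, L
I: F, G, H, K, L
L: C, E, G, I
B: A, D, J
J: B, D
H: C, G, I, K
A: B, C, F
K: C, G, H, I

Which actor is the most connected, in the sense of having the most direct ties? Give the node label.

Degrees — A:3, B:3, C:6, D:2, E:4, F:4, G:5, H:4, I:5, J:2, K:4, L:4.
The maximum is 6, attained only by C.

C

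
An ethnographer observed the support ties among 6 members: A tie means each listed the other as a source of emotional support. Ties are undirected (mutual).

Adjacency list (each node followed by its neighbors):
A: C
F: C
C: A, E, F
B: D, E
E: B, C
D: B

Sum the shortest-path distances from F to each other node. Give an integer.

12

Distances from F: A:2, B:3, C:1, D:4, E:2.
Sum = 2 + 3 + 1 + 4 + 2 = 12.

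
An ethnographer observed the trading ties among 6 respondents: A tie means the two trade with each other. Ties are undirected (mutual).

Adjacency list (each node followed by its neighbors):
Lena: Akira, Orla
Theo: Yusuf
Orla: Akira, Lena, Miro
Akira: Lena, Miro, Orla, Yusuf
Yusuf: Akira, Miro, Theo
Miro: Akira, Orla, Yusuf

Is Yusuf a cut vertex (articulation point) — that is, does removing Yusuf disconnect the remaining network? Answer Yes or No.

Removing Yusuf leaves {Akira, Lena, Miro, and Orla} with no path to {Theo}, so the network splits into 2 components. Yusuf is a cut vertex.

Yes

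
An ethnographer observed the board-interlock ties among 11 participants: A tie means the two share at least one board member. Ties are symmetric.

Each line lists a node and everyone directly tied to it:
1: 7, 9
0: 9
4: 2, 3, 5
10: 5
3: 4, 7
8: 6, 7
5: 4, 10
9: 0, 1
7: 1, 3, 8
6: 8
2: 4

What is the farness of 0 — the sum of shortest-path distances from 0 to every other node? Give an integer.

Distances from 0: 1:2, 2:6, 3:4, 4:5, 5:6, 6:5, 7:3, 8:4, 9:1, 10:7.
Sum = 2 + 6 + 4 + 5 + 6 + 5 + 3 + 4 + 1 + 7 = 43.

43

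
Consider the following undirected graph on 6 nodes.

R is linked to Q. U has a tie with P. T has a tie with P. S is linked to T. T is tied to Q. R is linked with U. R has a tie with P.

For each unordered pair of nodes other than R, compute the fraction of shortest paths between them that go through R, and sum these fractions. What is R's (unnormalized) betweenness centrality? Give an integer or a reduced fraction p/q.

3/2

Pairs whose geodesics pass through R — Q–U: 1; Q–P: 1/2.
All other pairs contribute 0.
Summing the contributions gives betweenness(R) = 3/2.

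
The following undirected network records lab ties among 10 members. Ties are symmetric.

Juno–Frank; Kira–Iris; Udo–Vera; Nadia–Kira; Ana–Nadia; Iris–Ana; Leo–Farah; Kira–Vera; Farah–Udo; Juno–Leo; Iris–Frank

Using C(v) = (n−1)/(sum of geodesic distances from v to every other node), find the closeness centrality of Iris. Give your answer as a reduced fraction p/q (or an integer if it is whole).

9/19

Distances from Iris: Ana:1, Farah:4, Frank:1, Juno:2, Kira:1, Leo:3, Nadia:2, Udo:3, Vera:2. Sum = 19.
n = 10, so closeness = 9/19.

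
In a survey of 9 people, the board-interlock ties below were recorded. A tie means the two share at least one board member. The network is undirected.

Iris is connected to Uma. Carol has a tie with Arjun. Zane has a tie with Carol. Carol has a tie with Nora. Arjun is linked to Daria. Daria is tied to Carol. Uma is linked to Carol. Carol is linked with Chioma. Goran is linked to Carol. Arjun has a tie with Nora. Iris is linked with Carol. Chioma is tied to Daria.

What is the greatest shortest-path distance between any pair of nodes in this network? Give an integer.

Eccentricity of each node (its greatest distance to any other): Arjun:2, Carol:1, Chioma:2, Daria:2, Goran:2, Iris:2, Nora:2, Uma:2, Zane:2.
The maximum eccentricity is 2, realized for instance by the pair Chioma–Uma via Chioma – Carol – Uma. So the diameter is 2.

2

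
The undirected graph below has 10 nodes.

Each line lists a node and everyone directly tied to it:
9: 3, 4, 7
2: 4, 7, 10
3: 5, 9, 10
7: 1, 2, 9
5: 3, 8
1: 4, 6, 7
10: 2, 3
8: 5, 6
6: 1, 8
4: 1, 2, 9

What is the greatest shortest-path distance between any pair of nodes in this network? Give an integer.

Eccentricity of each node (its greatest distance to any other): 1:3, 2:4, 3:3, 4:3, 5:3, 6:4, 7:3, 8:4, 9:3, 10:4.
The maximum eccentricity is 4, realized for instance by the pair 10–6 via 10 – 3 – 5 – 8 – 6. So the diameter is 4.

4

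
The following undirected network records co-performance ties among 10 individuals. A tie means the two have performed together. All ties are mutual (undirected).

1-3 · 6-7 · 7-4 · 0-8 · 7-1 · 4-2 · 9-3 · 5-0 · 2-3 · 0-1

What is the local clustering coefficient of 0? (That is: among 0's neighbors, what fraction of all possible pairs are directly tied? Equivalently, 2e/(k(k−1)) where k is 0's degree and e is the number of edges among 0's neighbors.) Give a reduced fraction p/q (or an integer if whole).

0

0's neighbors: 1, 5, and 8 (k = 3).
Possible neighbor pairs: C(3,2) = 3. Edges among them: none → e = 0.
Clustering(0) = 0/3 = 0.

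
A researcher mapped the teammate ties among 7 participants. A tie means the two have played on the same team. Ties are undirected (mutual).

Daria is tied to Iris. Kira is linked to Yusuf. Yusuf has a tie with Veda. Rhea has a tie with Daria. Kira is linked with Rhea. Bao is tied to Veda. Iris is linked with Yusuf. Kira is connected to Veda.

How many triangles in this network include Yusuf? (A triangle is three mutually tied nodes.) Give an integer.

1

Yusuf's neighbors: Iris, Kira, and Veda.
Neighbor pairs that are themselves tied: Yusuf–Kira–Veda. Each forms one triangle with Yusuf, for 1 in total.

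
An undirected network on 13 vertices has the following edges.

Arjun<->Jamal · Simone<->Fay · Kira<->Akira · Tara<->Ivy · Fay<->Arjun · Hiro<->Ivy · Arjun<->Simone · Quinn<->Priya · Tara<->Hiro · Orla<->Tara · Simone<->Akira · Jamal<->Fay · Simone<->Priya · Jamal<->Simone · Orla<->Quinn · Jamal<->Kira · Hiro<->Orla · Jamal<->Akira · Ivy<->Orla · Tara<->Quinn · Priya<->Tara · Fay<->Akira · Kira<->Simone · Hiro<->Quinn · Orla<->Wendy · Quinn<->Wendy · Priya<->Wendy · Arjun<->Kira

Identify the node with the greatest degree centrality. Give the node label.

Degrees — Akira:4, Arjun:4, Fay:4, Hiro:4, Ivy:3, Jamal:5, Kira:4, Orla:5, Priya:4, Quinn:5, Simone:6, Tara:5, Wendy:3.
The maximum is 6, attained only by Simone.

Simone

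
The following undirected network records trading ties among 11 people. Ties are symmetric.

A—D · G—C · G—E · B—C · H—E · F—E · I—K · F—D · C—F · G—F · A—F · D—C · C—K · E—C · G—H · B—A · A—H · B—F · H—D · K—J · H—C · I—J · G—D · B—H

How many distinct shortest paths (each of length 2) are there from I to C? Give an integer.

The shortest distance is 2, and the only length-2 path is I–K–C. So there is exactly 1 shortest path.

1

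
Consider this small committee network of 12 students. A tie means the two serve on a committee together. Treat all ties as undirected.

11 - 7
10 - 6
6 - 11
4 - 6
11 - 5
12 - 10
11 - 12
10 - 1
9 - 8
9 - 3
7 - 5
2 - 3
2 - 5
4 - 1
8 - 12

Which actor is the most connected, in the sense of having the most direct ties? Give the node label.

11

Degrees — 1:2, 2:2, 3:2, 4:2, 5:3, 6:3, 7:2, 8:2, 9:2, 10:3, 11:4, 12:3.
The maximum is 4, attained only by 11.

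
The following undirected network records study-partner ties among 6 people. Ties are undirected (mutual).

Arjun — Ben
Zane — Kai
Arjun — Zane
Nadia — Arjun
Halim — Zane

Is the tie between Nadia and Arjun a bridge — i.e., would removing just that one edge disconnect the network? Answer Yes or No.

Without the Nadia–Arjun edge there is no alternate route between Nadia and Arjun, so the network disconnects. It is a bridge.

Yes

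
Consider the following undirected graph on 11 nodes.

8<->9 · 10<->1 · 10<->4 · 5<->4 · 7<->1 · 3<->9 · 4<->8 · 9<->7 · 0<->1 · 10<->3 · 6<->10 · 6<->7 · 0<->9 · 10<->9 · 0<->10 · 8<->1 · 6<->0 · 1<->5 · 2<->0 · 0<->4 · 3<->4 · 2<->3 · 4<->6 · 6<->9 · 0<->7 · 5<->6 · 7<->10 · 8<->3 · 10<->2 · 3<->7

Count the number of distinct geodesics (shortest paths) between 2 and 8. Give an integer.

1

The shortest distance is 2, and the only length-2 path is 2–3–8. So there is exactly 1 shortest path.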